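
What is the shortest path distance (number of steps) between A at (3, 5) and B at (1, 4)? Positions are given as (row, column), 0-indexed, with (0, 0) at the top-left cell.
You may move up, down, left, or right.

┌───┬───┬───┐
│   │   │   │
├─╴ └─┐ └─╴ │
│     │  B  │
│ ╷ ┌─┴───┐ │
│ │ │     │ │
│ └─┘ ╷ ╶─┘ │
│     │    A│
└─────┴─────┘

Finding path from (3, 5) to (1, 4):
Path: (3,5) → (2,5) → (1,5) → (1,4)
Distance: 3 steps

Solution:

┌───┬───┬───┐
│   │   │   │
├─╴ └─┐ └─╴ │
│     │  B ↰│
│ ╷ ┌─┴───┐ │
│ │ │     │↑│
│ └─┘ ╷ ╶─┘ │
│     │    A│
└─────┴─────┘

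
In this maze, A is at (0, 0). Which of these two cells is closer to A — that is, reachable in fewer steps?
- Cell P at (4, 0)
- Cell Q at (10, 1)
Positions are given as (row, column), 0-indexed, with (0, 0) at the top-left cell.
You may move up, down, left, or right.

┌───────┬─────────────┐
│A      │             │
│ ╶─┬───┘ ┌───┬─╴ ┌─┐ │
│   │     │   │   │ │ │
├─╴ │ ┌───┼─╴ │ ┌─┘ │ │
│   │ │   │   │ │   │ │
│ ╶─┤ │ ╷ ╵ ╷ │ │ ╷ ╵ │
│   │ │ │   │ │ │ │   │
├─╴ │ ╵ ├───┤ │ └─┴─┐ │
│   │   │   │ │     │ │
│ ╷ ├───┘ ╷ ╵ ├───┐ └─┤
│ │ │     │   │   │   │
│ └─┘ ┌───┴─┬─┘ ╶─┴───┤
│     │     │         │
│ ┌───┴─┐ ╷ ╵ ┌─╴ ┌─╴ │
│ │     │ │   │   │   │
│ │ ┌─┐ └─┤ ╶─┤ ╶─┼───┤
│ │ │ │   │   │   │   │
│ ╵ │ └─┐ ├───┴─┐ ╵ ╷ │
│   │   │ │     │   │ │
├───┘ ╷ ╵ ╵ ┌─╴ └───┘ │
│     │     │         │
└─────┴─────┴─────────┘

Shortest path A → P at (4, 0): 8 steps
Shortest path A → Q at (10, 1): 27 steps

P is closer (8 steps vs 27 steps).

Path to P:

┌───────┬─────────────┐
│A      │             │
│ ╶─┬───┘ ┌───┬─╴ ┌─┐ │
│↳ ↓│     │   │   │ │ │
├─╴ │ ┌───┼─╴ │ ┌─┘ │ │
│↓ ↲│ │   │   │ │   │ │
│ ╶─┤ │ ╷ ╵ ╷ │ │ ╷ ╵ │
│↳ ↓│ │ │   │ │ │ │   │
├─╴ │ ╵ ├───┤ │ └─┴─┐ │
│P ↲│   │   │ │     │ │
│ ╷ ├───┘ ╷ ╵ ├───┐ └─┤
│ │ │     │   │   │   │
│ └─┘ ┌───┴─┬─┘ ╶─┴───┤
│     │     │         │
│ ┌───┴─┐ ╷ ╵ ┌─╴ ┌─╴ │
│ │     │ │   │   │   │
│ │ ┌─┐ └─┤ ╶─┤ ╶─┼───┤
│ │ │ │   │   │   │   │
│ ╵ │ └─┐ ├───┴─┐ ╵ ╷ │
│   │   │ │     │   │ │
├───┘ ╷ ╵ ╵ ┌─╴ └───┘ │
│     │     │         │
└─────┴─────┴─────────┘

Path to Q:

┌───────┬─────────────┐
│A      │             │
│ ╶─┬───┘ ┌───┬─╴ ┌─┐ │
│↳ ↓│     │   │   │ │ │
├─╴ │ ┌───┼─╴ │ ┌─┘ │ │
│↓ ↲│ │   │   │ │   │ │
│ ╶─┤ │ ╷ ╵ ╷ │ │ ╷ ╵ │
│↳ ↓│ │ │   │ │ │ │   │
├─╴ │ ╵ ├───┤ │ └─┴─┐ │
│↓ ↲│   │   │ │     │ │
│ ╷ ├───┘ ╷ ╵ ├───┐ └─┤
│↓│ │     │   │   │   │
│ └─┘ ┌───┴─┬─┘ ╶─┴───┤
│↓    │     │         │
│ ┌───┴─┐ ╷ ╵ ┌─╴ ┌─╴ │
│↓│↱ → ↓│ │   │   │   │
│ │ ┌─┐ └─┤ ╶─┤ ╶─┼───┤
│↓│↑│ │↳ ↓│   │   │   │
│ ╵ │ └─┐ ├───┴─┐ ╵ ╷ │
│↳ ↑│↓ ↰│↓│     │   │ │
├───┘ ╷ ╵ ╵ ┌─╴ └───┘ │
│  Q ↲│↑ ↲  │         │
└─────┴─────┴─────────┘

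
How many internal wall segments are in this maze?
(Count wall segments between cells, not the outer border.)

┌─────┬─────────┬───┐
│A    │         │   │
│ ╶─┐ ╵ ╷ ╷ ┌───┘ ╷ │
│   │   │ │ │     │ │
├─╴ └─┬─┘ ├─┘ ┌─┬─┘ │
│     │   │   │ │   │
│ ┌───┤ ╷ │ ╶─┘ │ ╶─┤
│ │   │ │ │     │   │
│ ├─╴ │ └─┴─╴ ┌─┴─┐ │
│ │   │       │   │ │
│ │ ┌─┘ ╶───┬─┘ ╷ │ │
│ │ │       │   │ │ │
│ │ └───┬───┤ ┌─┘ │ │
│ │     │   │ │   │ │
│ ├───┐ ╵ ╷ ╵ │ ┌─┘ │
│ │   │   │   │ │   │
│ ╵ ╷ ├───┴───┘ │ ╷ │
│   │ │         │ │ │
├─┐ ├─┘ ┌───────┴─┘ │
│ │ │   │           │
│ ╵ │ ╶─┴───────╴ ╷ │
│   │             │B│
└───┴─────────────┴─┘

Counting internal wall segments:
Total internal walls: 90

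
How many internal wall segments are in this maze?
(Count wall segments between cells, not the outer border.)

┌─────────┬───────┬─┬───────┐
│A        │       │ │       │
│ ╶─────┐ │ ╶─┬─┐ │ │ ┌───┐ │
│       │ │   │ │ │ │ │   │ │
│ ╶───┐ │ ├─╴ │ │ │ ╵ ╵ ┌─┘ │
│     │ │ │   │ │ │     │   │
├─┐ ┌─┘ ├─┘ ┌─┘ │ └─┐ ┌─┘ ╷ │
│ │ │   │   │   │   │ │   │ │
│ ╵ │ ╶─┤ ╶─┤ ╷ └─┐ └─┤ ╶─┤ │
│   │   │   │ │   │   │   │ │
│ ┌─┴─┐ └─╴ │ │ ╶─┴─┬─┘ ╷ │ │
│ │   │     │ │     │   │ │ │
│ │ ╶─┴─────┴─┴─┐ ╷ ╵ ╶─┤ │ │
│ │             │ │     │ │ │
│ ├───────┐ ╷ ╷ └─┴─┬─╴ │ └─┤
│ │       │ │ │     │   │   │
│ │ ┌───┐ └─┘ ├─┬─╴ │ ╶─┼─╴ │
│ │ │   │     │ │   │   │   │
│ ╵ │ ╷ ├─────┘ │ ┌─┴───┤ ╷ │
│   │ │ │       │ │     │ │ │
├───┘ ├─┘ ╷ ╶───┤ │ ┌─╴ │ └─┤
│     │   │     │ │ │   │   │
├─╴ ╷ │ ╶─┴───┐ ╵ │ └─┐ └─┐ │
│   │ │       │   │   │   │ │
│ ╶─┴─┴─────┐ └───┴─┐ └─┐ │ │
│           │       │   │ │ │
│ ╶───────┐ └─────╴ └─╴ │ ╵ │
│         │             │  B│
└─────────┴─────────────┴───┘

Counting internal wall segments:
Total internal walls: 169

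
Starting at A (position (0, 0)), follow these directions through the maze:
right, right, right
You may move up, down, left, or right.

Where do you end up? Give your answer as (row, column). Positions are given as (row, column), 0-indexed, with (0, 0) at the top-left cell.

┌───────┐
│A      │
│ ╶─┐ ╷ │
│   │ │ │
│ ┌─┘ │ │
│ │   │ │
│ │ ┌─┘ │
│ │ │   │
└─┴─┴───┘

Following directions step by step:
Start: (0, 0)
  right: (0, 0) → (0, 1)
  right: (0, 1) → (0, 2)
  right: (0, 2) → (0, 3)
Final position: (0, 3)

Path taken:

┌───────┐
│A → → B│
│ ╶─┐ ╷ │
│   │ │ │
│ ┌─┘ │ │
│ │   │ │
│ │ ┌─┘ │
│ │ │   │
└─┴─┴───┘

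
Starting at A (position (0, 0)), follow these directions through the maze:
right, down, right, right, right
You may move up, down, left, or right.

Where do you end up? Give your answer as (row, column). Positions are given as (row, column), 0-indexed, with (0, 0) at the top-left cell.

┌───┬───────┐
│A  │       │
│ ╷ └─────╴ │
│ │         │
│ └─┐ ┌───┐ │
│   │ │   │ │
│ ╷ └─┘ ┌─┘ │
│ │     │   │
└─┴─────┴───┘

Following directions step by step:
Start: (0, 0)
  right: (0, 0) → (0, 1)
  down: (0, 1) → (1, 1)
  right: (1, 1) → (1, 2)
  right: (1, 2) → (1, 3)
  right: (1, 3) → (1, 4)
Final position: (1, 4)

Path taken:

┌───┬───────┐
│A ↓│       │
│ ╷ └─────╴ │
│ │↳ → → B  │
│ └─┐ ┌───┐ │
│   │ │   │ │
│ ╷ └─┘ ┌─┘ │
│ │     │   │
└─┴─────┴───┘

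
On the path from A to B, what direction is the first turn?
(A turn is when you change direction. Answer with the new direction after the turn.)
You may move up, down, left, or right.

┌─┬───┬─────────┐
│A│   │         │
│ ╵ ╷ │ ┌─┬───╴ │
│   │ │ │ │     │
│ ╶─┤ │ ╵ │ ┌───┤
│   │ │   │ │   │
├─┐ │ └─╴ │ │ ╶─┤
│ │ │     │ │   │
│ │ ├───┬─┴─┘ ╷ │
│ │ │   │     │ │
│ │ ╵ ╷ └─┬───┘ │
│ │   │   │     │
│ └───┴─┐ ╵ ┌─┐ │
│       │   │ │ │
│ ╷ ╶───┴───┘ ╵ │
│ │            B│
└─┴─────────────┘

Directions: down, down, right, down, down, down, right, up, right, down, right, down, right, up, right, right, down, down
First turn direction: right

Solution:

┌─┬───┬─────────┐
│A│   │         │
│ ╵ ╷ │ ┌─┬───╴ │
│↓  │ │ │ │     │
│ ╶─┤ │ ╵ │ ┌───┤
│↳ ↓│ │   │ │   │
├─┐ │ └─╴ │ │ ╶─┤
│ │↓│     │ │   │
│ │ ├───┬─┴─┘ ╷ │
│ │↓│↱ ↓│     │ │
│ │ ╵ ╷ └─┬───┘ │
│ │↳ ↑│↳ ↓│↱ → ↓│
│ └───┴─┐ ╵ ┌─┐ │
│       │↳ ↑│ │↓│
│ ╷ ╶───┴───┘ ╵ │
│ │            B│
└─┴─────────────┘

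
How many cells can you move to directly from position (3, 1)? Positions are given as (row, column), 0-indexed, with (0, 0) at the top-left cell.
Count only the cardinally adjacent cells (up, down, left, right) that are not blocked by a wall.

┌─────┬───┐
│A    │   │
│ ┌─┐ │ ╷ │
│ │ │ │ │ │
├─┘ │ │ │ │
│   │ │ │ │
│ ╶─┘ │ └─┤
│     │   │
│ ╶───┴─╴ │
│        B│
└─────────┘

Checking passable neighbors of (3, 1):
Neighbors: (3, 0), (3, 2)
Count: 2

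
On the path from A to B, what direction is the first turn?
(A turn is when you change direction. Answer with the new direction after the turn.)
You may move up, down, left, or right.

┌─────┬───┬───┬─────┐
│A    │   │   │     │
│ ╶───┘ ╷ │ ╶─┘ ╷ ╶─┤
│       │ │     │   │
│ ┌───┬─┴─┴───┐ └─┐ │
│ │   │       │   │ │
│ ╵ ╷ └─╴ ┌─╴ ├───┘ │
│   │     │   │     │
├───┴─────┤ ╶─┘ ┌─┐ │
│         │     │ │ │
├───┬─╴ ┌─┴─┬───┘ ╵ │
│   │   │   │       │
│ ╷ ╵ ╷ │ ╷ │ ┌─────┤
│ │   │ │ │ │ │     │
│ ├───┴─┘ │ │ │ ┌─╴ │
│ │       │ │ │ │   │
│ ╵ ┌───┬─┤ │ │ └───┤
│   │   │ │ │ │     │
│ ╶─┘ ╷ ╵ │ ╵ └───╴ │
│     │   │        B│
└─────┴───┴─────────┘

Directions: down, down, down, right, up, right, down, right, right, up, right, right, down, left, down, right, right, up, right, right, down, down, left, left, left, down, down, down, down, right, right, right
First turn direction: right

Solution:

┌─────┬───┬───┬─────┐
│A    │   │   │     │
│ ╶───┘ ╷ │ ╶─┘ ╷ ╶─┤
│↓      │ │     │   │
│ ┌───┬─┴─┴───┐ └─┐ │
│↓│↱ ↓│  ↱ → ↓│   │ │
│ ╵ ╷ └─╴ ┌─╴ ├───┘ │
│↳ ↑│↳ → ↑│↓ ↲│↱ → ↓│
├───┴─────┤ ╶─┘ ┌─┐ │
│         │↳ → ↑│ │↓│
├───┬─╴ ┌─┴─┬───┘ ╵ │
│   │   │   │↓ ← ← ↲│
│ ╷ ╵ ╷ │ ╷ │ ┌─────┤
│ │   │ │ │ │↓│     │
│ ├───┴─┘ │ │ │ ┌─╴ │
│ │       │ │↓│ │   │
│ ╵ ┌───┬─┤ │ │ └───┤
│   │   │ │ │↓│     │
│ ╶─┘ ╷ ╵ │ ╵ └───╴ │
│     │   │  ↳ → → B│
└─────┴───┴─────────┘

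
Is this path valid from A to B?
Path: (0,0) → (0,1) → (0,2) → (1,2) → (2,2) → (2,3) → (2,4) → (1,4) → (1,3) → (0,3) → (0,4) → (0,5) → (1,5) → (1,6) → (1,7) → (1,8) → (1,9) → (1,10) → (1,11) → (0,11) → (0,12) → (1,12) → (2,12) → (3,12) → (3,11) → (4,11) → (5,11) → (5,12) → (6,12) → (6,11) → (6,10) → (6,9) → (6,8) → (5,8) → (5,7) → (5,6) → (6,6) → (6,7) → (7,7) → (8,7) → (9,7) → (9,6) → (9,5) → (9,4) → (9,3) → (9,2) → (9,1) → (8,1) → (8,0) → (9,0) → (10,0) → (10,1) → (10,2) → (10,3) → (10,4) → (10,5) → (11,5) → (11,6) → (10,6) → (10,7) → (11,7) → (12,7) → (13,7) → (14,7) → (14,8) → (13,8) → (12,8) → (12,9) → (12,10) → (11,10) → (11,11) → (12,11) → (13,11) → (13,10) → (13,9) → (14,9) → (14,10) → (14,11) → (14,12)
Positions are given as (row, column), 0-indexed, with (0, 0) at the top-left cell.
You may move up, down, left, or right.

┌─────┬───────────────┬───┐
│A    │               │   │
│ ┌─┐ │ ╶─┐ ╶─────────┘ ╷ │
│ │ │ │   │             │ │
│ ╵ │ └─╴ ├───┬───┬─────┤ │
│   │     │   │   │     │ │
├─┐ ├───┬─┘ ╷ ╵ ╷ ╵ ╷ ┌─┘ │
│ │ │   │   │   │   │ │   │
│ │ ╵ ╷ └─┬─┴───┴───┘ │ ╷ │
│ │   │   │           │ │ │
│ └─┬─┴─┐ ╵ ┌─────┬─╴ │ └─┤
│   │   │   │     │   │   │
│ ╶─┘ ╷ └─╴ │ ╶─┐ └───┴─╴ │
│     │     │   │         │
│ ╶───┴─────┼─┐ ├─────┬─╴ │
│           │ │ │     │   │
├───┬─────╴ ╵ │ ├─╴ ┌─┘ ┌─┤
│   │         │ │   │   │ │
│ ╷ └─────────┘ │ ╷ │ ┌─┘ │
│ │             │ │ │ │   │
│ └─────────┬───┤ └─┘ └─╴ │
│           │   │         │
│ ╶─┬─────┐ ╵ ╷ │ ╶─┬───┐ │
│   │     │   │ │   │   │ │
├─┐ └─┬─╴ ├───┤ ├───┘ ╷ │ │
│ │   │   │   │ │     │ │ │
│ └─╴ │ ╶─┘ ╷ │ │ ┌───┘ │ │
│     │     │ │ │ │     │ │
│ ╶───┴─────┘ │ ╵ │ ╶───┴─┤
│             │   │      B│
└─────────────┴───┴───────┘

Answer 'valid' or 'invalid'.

Checking path validity:
Result: All consecutive moves are passable.

valid

Correct solution:

┌─────┬───────────────┬───┐
│A → ↓│↱ → ↓          │↱ ↓│
│ ┌─┐ │ ╶─┐ ╶─────────┘ ╷ │
│ │ │↓│↑ ↰│↳ → → → → → ↑│↓│
│ ╵ │ └─╴ ├───┬───┬─────┤ │
│   │↳ → ↑│   │   │     │↓│
├─┐ ├───┬─┘ ╷ ╵ ╷ ╵ ╷ ┌─┘ │
│ │ │   │   │   │   │ │↓ ↲│
│ │ ╵ ╷ └─┬─┴───┴───┘ │ ╷ │
│ │   │   │           │↓│ │
│ └─┬─┴─┐ ╵ ┌─────┬─╴ │ └─┤
│   │   │   │↓ ← ↰│   │↳ ↓│
│ ╶─┘ ╷ └─╴ │ ╶─┐ └───┴─╴ │
│     │     │↳ ↓│↑ ← ← ← ↲│
│ ╶───┴─────┼─┐ ├─────┬─╴ │
│           │ │↓│     │   │
├───┬─────╴ ╵ │ ├─╴ ┌─┘ ┌─┤
│↓ ↰│         │↓│   │   │ │
│ ╷ └─────────┘ │ ╷ │ ┌─┘ │
│↓│↑ ← ← ← ← ← ↲│ │ │ │   │
│ └─────────┬───┤ └─┘ └─╴ │
│↳ → → → → ↓│↱ ↓│         │
│ ╶─┬─────┐ ╵ ╷ │ ╶─┬───┐ │
│   │     │↳ ↑│↓│   │↱ ↓│ │
├─┐ └─┬─╴ ├───┤ ├───┘ ╷ │ │
│ │   │   │   │↓│↱ → ↑│↓│ │
│ └─╴ │ ╶─┘ ╷ │ │ ┌───┘ │ │
│     │     │ │↓│↑│↓ ← ↲│ │
│ ╶───┴─────┘ │ ╵ │ ╶───┴─┤
│             │↳ ↑│↳ → → B│
└─────────────┴───┴───────┘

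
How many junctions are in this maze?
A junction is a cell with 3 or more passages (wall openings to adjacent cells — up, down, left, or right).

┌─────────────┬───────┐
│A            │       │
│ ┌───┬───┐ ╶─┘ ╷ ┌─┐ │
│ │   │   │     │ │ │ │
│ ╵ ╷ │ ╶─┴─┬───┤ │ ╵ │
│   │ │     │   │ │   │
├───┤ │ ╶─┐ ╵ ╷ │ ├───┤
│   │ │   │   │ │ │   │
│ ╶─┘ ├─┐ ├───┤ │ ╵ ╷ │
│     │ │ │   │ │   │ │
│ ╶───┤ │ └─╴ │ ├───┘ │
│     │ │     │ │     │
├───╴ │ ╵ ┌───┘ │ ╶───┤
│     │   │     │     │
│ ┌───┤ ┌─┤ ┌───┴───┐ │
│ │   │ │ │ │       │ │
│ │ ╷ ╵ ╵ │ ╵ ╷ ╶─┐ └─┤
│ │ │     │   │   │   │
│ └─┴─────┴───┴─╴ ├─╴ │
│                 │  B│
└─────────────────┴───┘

Checking each cell for number of passages:

Junctions found (3+ passages):
  (0, 5): 3 passages
  (0, 8): 3 passages
  (2, 3): 3 passages
  (4, 0): 3 passages
  (5, 4): 3 passages
  (6, 3): 3 passages
  (7, 7): 3 passages
  (8, 3): 3 passages
Total junctions: 8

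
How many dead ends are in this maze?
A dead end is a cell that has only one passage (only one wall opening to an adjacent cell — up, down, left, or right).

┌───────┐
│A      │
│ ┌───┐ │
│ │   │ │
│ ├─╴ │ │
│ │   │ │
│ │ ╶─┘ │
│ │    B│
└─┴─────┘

Checking each cell for number of passages:

Dead ends found at positions:
  (1, 1)
  (3, 0)
Total dead ends: 2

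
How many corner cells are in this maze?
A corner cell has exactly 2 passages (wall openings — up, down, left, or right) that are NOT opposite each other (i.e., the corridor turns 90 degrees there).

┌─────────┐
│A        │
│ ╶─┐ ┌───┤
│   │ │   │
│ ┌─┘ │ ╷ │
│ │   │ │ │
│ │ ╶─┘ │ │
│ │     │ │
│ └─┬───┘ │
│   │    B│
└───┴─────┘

Counting corner cells (2 non-opposite passages):
Total corners: 9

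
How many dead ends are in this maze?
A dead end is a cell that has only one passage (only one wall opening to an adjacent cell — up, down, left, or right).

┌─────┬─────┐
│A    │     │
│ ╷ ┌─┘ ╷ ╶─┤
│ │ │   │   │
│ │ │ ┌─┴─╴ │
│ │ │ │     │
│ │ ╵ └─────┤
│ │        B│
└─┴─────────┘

Checking each cell for number of passages:

Dead ends found at positions:
  (0, 2)
  (0, 5)
  (2, 3)
  (3, 0)
  (3, 5)
Total dead ends: 5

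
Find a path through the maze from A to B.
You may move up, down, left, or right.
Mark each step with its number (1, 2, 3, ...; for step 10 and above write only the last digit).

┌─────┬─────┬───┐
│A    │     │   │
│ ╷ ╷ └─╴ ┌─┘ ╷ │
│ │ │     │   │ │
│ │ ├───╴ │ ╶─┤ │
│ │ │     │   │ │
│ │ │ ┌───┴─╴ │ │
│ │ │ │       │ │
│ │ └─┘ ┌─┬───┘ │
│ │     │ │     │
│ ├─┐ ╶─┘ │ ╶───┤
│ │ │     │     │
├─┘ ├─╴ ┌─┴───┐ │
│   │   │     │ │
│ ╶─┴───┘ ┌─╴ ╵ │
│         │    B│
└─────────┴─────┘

Finding the shortest path through the maze:
Path length: 28 steps
Directions: right → down → down → down → down → right → right → up → right → right → right → up → left → up → right → up → right → down → down → down → down → left → left → down → right → right → down → down

Solution:

┌─────┬─────┬───┐
│A 1  │     │6 7│
│ ╷ ╷ └─╴ ┌─┘ ╷ │
│ │2│     │4 5│8│
│ │ ├───╴ │ ╶─┤ │
│ │3│     │3 2│9│
│ │ │ ┌───┴─╴ │ │
│ │4│ │8 9 0 1│0│
│ │ └─┘ ┌─┬───┘ │
│ │5 6 7│ │3 2 1│
│ ├─┐ ╶─┘ │ ╶───┤
│ │ │     │4 5 6│
├─┘ ├─╴ ┌─┴───┐ │
│   │   │     │7│
│ ╶─┴───┘ ┌─╴ ╵ │
│         │    B│
└─────────┴─────┘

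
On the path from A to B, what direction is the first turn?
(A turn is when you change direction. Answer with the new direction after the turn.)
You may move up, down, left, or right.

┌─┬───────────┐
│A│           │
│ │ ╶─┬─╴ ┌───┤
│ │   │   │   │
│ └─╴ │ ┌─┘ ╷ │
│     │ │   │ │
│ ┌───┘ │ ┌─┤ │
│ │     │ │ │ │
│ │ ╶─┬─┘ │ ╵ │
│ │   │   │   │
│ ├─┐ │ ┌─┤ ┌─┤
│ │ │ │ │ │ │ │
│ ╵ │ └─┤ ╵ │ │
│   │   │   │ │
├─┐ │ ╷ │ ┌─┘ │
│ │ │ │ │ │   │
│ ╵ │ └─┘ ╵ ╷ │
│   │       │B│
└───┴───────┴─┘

Directions: down, down, right, right, up, left, up, right, right, right, down, left, down, down, left, left, down, right, down, down, down, down, right, right, right, up, right, down
First turn direction: right

Solution:

┌─┬───────────┐
│A│↱ → → ↓    │
│ │ ╶─┬─╴ ┌───┤
│↓│↑ ↰│↓ ↲│   │
│ └─╴ │ ┌─┘ ╷ │
│↳ → ↑│↓│   │ │
│ ┌───┘ │ ┌─┤ │
│ │↓ ← ↲│ │ │ │
│ │ ╶─┬─┘ │ ╵ │
│ │↳ ↓│   │   │
│ ├─┐ │ ┌─┤ ┌─┤
│ │ │↓│ │ │ │ │
│ ╵ │ └─┤ ╵ │ │
│   │↓  │   │ │
├─┐ │ ╷ │ ┌─┘ │
│ │ │↓│ │ │↱ ↓│
│ ╵ │ └─┘ ╵ ╷ │
│   │↳ → → ↑│B│
└───┴───────┴─┘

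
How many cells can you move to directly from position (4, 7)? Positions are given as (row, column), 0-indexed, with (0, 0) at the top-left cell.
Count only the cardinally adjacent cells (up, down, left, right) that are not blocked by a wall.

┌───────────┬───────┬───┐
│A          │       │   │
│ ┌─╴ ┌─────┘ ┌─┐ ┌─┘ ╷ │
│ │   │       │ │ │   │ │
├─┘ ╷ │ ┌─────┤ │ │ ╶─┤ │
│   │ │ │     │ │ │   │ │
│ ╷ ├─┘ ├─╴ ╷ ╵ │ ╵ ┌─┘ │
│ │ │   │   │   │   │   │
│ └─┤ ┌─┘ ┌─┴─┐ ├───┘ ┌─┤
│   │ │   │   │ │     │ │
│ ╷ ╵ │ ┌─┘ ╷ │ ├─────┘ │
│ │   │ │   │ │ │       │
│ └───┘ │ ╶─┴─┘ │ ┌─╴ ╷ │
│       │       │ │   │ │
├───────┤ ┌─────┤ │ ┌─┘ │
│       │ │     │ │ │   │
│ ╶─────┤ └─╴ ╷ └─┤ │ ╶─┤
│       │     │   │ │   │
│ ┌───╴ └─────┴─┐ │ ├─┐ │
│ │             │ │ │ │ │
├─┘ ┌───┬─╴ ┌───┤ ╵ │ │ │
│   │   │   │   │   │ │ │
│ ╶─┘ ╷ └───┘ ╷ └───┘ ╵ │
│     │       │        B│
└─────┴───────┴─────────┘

Checking passable neighbors of (4, 7):
Neighbors: (3, 7), (5, 7)
Count: 2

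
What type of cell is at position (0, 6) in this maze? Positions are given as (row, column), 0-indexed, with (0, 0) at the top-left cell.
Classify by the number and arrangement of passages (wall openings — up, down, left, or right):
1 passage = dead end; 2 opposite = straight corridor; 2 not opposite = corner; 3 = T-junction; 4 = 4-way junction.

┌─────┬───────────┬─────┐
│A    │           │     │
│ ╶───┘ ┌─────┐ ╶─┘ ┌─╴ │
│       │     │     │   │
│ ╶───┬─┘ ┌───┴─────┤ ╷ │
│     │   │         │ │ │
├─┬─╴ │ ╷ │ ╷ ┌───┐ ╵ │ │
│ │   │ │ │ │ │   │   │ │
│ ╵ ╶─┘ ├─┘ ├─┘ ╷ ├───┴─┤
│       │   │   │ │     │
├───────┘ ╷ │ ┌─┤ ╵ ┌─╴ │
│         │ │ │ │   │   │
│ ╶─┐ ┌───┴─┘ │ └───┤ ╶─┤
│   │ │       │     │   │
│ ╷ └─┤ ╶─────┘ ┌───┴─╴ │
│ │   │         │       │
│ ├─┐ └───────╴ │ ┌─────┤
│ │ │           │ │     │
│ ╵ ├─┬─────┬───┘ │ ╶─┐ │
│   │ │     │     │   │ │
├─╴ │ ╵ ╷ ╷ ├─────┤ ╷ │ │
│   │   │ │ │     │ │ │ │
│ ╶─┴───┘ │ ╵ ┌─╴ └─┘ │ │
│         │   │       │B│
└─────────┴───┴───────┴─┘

Checking cell at (0, 6):
Number of passages: 2
Cell type: straight corridor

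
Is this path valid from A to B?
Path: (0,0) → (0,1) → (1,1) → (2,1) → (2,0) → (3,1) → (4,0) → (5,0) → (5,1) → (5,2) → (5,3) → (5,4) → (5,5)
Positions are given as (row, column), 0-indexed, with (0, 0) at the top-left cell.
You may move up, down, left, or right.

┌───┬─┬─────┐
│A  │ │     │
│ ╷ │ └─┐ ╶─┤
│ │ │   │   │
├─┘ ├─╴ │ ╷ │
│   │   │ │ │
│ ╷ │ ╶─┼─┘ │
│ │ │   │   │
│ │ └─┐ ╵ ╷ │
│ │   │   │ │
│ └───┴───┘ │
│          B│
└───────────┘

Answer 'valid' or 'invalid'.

Checking path validity:
Result: Invalid move at step 5: cannot move from (2, 0) to (3, 1).

invalid

Correct solution:

┌───┬─┬─────┐
│A ↓│ │     │
│ ╷ │ └─┐ ╶─┤
│ │↓│   │   │
├─┘ ├─╴ │ ╷ │
│↓ ↲│   │ │ │
│ ╷ │ ╶─┼─┘ │
│↓│ │   │   │
│ │ └─┐ ╵ ╷ │
│↓│   │   │ │
│ └───┴───┘ │
│↳ → → → → B│
└───────────┘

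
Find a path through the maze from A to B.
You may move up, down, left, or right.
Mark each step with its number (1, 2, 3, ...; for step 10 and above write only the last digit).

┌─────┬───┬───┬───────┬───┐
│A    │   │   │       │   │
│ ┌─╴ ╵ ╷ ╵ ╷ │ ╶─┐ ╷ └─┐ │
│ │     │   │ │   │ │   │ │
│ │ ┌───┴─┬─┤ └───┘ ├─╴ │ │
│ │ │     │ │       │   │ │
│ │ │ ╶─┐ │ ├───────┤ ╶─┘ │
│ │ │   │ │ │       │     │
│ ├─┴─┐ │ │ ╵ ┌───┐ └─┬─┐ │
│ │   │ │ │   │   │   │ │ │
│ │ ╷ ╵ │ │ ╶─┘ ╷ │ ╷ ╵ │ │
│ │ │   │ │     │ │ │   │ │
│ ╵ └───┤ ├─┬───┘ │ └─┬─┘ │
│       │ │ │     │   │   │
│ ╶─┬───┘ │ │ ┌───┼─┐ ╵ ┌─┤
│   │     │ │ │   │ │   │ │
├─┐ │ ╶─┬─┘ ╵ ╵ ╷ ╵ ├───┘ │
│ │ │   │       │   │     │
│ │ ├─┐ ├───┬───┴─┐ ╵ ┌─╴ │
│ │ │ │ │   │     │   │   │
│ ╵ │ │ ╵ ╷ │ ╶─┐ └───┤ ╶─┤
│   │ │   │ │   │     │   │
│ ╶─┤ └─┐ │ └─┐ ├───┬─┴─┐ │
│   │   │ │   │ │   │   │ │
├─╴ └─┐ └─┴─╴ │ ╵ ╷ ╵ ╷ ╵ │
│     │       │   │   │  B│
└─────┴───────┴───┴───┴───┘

Finding the shortest path through the maze:
Path length: 68 steps
Directions: right → right → down → right → up → right → down → right → up → right → down → down → right → right → right → up → up → right → down → right → down → left → down → right → right → down → down → down → left → down → left → up → left → up → up → up → left → left → left → down → left → down → right → right → up → right → down → down → left → left → down → down → right → up → right → down → right → down → right → up → right → right → down → left → down → right → down → down

Solution:

┌─────┬───┬───┬───────┬───┐
│A 1 2│5 6│9 0│    7 8│   │
│ ┌─╴ ╵ ╷ ╵ ╷ │ ╶─┐ ╷ └─┐ │
│ │  3 4│7 8│1│   │6│9 0│ │
│ │ ┌───┴─┬─┤ └───┘ ├─╴ │ │
│ │ │     │ │2 3 4 5│2 1│ │
│ │ │ ╶─┐ │ ├───────┤ ╶─┘ │
│ │ │   │ │ │9 8 7 6│3 4 5│
│ ├─┴─┐ │ │ ╵ ┌───┐ └─┬─┐ │
│ │   │ │ │1 0│5 6│5  │ │6│
│ │ ╷ ╵ │ │ ╶─┘ ╷ │ ╷ ╵ │ │
│ │ │   │ │2 3 4│7│4│   │7│
│ ╵ └───┤ ├─┬───┘ │ └─┬─┘ │
│       │ │ │0 9 8│3 2│9 8│
│ ╶─┬───┘ │ │ ┌───┼─┐ ╵ ┌─┤
│   │     │ │1│4 5│ │1 0│ │
├─┐ │ ╶─┬─┘ ╵ ╵ ╷ ╵ ├───┘ │
│ │ │   │    2 3│6 7│0 1 2│
│ │ ├─┐ ├───┬───┴─┐ ╵ ┌─╴ │
│ │ │ │ │   │     │8 9│4 3│
│ ╵ │ │ ╵ ╷ │ ╶─┐ └───┤ ╶─┤
│   │ │   │ │   │     │5 6│
│ ╶─┤ └─┐ │ └─┐ ├───┬─┴─┐ │
│   │   │ │   │ │   │   │7│
├─╴ └─┐ └─┴─╴ │ ╵ ╷ ╵ ╷ ╵ │
│     │       │   │   │  B│
└─────┴───────┴───┴───┴───┘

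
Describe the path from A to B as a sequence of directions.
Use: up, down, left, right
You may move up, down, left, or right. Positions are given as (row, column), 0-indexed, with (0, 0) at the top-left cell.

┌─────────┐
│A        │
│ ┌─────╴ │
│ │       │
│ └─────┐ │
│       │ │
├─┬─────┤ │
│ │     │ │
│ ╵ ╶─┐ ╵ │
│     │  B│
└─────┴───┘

Finding the path and converting it to directions:
Path through cells: (0,0) → (0,1) → (0,2) → (0,3) → (0,4) → (1,4) → (2,4) → (3,4) → (4,4)
Directions: right, right, right, right, down, down, down, down

Solution:

┌─────────┐
│A → → → ↓│
│ ┌─────╴ │
│ │      ↓│
│ └─────┐ │
│       │↓│
├─┬─────┤ │
│ │     │↓│
│ ╵ ╶─┐ ╵ │
│     │  B│
└─────┴───┘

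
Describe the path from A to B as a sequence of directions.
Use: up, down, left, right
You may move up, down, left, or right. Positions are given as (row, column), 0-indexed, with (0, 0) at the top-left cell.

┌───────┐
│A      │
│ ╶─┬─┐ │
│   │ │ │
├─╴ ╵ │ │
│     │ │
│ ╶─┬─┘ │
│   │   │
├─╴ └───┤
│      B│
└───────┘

Finding the path and converting it to directions:
Path through cells: (0,0) → (1,0) → (1,1) → (2,1) → (2,0) → (3,0) → (3,1) → (4,1) → (4,2) → (4,3)
Directions: down, right, down, left, down, right, down, right, right

Solution:

┌───────┐
│A      │
│ ╶─┬─┐ │
│↳ ↓│ │ │
├─╴ ╵ │ │
│↓ ↲  │ │
│ ╶─┬─┘ │
│↳ ↓│   │
├─╴ └───┤
│  ↳ → B│
└───────┘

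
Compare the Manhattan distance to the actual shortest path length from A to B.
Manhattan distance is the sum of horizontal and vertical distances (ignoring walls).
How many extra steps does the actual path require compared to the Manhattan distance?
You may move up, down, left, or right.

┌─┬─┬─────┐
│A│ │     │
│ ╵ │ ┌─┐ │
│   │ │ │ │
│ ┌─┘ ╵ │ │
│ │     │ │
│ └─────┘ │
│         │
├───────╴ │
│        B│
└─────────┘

Manhattan distance: |4 - 0| + |4 - 0| = 8
Actual path length: 8
Extra steps: 8 - 8 = 0

Solution:

┌─┬─┬─────┐
│A│ │     │
│ ╵ │ ┌─┐ │
│↓  │ │ │ │
│ ┌─┘ ╵ │ │
│↓│     │ │
│ └─────┘ │
│↳ → → → ↓│
├───────╴ │
│        B│
└─────────┘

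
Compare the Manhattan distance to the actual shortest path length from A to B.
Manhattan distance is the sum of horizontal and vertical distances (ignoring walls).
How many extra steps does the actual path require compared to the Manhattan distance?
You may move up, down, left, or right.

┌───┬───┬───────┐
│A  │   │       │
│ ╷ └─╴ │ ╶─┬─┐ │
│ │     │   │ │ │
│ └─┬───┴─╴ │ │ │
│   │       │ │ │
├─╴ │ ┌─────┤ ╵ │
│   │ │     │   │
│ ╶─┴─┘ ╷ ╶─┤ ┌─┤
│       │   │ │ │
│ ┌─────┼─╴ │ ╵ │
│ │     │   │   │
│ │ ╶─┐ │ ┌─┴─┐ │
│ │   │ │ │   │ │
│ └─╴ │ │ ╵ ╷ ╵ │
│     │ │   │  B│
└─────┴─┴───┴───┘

Manhattan distance: |7 - 0| + |7 - 0| = 14
Actual path length: 22
Extra steps: 22 - 14 = 8

Solution:

┌───┬───┬───────┐
│A  │   │       │
│ ╷ └─╴ │ ╶─┬─┐ │
│↓│     │   │ │ │
│ └─┬───┴─╴ │ │ │
│↳ ↓│       │ │ │
├─╴ │ ┌─────┤ ╵ │
│↓ ↲│ │↱ ↓  │   │
│ ╶─┴─┘ ╷ ╶─┤ ┌─┤
│↳ → → ↑│↳ ↓│ │ │
│ ┌─────┼─╴ │ ╵ │
│ │     │↓ ↲│   │
│ │ ╶─┐ │ ┌─┴─┐ │
│ │   │ │↓│↱ ↓│ │
│ └─╴ │ │ ╵ ╷ ╵ │
│     │ │↳ ↑│↳ B│
└─────┴─┴───┴───┘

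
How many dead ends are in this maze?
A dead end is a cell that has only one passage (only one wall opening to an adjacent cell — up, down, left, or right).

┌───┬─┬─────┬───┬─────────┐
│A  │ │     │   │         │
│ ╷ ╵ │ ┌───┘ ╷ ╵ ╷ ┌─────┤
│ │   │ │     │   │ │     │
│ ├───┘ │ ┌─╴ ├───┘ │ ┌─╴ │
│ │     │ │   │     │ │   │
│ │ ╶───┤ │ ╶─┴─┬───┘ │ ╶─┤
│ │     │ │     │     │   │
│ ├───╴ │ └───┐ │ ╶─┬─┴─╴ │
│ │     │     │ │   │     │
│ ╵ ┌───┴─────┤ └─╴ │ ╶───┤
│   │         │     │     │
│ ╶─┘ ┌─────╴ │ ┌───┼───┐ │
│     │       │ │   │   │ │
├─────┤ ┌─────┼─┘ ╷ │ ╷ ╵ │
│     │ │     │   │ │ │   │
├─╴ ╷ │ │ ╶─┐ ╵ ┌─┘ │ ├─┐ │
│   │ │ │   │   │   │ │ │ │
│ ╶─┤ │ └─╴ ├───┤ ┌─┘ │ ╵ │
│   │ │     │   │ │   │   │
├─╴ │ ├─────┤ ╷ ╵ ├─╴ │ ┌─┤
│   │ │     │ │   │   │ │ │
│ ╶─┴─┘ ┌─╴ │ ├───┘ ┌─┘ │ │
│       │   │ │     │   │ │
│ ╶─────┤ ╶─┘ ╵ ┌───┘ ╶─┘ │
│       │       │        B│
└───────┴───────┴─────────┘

Checking each cell for number of passages:

Dead ends found at positions:
  (0, 2)
  (0, 5)
  (0, 12)
  (2, 7)
  (4, 6)
  (6, 7)
  (7, 0)
  (8, 11)
  (9, 9)
  (10, 2)
  (10, 12)
  (12, 3)
  (12, 8)
Total dead ends: 13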